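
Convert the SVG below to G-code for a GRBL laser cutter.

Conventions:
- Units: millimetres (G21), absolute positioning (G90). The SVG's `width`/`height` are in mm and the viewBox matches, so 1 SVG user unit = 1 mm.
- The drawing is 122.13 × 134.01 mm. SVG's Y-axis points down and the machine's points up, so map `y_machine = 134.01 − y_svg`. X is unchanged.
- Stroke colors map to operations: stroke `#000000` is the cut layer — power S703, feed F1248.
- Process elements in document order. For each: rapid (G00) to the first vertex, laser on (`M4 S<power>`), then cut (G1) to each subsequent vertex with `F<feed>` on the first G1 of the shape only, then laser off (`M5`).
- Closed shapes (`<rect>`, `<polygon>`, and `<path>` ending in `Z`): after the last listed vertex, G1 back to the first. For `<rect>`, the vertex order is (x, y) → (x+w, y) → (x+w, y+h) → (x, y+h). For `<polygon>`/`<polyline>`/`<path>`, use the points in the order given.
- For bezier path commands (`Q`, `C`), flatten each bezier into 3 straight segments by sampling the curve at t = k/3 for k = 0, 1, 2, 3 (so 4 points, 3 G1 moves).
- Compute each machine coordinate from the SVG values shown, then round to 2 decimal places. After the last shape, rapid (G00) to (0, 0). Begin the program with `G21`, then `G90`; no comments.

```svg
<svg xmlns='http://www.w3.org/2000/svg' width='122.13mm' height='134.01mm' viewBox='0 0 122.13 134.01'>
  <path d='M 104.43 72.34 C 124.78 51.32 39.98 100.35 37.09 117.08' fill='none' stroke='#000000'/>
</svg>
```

G21
G90
G00 X104.43 Y61.67
M4 S703
G1 X96.66 Y63.13 F1248
G1 X60.36 Y40.64
G1 X37.09 Y16.93
M5
G00 X0.00 Y0.00

viewBox `0 0 122.13 134.01` with mm width/height → 1 unit = 1 mm. Flip: y_m = 134.01 − y_svg.

**Shape 1** — `<path>` cubic bezier, stroke `#000000` → cut (S703, F1248). Control points (SVG): P0=(104.43,72.34), P1=(124.78,51.32), P2=(39.98,100.35), P3=(37.09,117.08); sampled at t=k/3. Machine vertices: (104.43,61.67) → (96.66,63.13) → (60.36,40.64) → (37.09,16.93). Open path.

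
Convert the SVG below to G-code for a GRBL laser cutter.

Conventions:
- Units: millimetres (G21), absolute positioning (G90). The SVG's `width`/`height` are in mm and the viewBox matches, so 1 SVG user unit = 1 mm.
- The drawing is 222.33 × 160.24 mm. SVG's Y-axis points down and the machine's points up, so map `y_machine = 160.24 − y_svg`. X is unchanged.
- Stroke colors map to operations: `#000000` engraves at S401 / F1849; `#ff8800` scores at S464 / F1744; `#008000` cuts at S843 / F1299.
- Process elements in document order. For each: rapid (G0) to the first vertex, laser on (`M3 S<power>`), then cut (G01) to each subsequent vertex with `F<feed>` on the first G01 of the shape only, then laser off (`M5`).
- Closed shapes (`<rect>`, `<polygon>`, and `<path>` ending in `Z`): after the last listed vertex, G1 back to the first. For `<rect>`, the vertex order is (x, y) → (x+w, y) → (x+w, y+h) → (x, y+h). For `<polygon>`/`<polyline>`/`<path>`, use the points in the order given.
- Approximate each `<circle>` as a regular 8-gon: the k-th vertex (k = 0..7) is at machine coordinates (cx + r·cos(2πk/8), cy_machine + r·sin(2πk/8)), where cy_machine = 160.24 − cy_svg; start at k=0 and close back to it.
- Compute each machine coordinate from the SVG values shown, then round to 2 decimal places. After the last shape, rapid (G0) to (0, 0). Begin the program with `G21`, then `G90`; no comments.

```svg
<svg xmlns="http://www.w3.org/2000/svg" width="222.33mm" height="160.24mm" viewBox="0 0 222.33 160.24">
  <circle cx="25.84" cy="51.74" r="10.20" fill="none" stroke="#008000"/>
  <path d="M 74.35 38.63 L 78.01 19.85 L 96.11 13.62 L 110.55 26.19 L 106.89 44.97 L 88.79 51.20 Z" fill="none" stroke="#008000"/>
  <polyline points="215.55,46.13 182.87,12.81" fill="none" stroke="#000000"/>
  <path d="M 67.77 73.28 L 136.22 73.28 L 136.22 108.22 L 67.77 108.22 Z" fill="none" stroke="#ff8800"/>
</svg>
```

viewBox `0 0 222.33 160.24` with mm width/height → 1 unit = 1 mm. Flip: y_m = 160.24 − y_svg.

**Shape 1** — `<circle>` circle, stroke `#008000` → cut (S843, F1299). Machine vertices: (36.04,108.50) → (33.05,115.71) → (25.84,118.70) → (18.63,115.71) → (15.64,108.50) → (18.63,101.29) → (25.84,98.30) → (33.05,101.29) → (36.04,108.50). Closed: final G1 returns to the first vertex.

**Shape 2** — `<path>` regular polygon, stroke `#008000` → cut (S843, F1299). Machine vertices: (74.35,121.61) → (78.01,140.39) → (96.11,146.62) → (110.55,134.05) → (106.89,115.27) → (88.79,109.04) → (74.35,121.61). Closed: final G1 returns to the first vertex.

**Shape 3** — `<polyline>` line segment, stroke `#000000` → engrave (S401, F1849). Machine vertices: (215.55,114.11) → (182.87,147.43). Open path.

**Shape 4** — `<path>` rectangle, stroke `#ff8800` → score (S464, F1744). Machine vertices: (67.77,86.96) → (136.22,86.96) → (136.22,52.02) → (67.77,52.02) → (67.77,86.96). Closed: final G1 returns to the first vertex.

G21
G90
G0 X36.04 Y108.50
M3 S843
G01 X33.05 Y115.71 F1299
G01 X25.84 Y118.70
G01 X18.63 Y115.71
G01 X15.64 Y108.50
G01 X18.63 Y101.29
G01 X25.84 Y98.30
G01 X33.05 Y101.29
G01 X36.04 Y108.50
M5
G0 X74.35 Y121.61
M3 S843
G01 X78.01 Y140.39 F1299
G01 X96.11 Y146.62
G01 X110.55 Y134.05
G01 X106.89 Y115.27
G01 X88.79 Y109.04
G01 X74.35 Y121.61
M5
G0 X215.55 Y114.11
M3 S401
G01 X182.87 Y147.43 F1849
M5
G0 X67.77 Y86.96
M3 S464
G01 X136.22 Y86.96 F1744
G01 X136.22 Y52.02
G01 X67.77 Y52.02
G01 X67.77 Y86.96
M5
G0 X0.00 Y0.00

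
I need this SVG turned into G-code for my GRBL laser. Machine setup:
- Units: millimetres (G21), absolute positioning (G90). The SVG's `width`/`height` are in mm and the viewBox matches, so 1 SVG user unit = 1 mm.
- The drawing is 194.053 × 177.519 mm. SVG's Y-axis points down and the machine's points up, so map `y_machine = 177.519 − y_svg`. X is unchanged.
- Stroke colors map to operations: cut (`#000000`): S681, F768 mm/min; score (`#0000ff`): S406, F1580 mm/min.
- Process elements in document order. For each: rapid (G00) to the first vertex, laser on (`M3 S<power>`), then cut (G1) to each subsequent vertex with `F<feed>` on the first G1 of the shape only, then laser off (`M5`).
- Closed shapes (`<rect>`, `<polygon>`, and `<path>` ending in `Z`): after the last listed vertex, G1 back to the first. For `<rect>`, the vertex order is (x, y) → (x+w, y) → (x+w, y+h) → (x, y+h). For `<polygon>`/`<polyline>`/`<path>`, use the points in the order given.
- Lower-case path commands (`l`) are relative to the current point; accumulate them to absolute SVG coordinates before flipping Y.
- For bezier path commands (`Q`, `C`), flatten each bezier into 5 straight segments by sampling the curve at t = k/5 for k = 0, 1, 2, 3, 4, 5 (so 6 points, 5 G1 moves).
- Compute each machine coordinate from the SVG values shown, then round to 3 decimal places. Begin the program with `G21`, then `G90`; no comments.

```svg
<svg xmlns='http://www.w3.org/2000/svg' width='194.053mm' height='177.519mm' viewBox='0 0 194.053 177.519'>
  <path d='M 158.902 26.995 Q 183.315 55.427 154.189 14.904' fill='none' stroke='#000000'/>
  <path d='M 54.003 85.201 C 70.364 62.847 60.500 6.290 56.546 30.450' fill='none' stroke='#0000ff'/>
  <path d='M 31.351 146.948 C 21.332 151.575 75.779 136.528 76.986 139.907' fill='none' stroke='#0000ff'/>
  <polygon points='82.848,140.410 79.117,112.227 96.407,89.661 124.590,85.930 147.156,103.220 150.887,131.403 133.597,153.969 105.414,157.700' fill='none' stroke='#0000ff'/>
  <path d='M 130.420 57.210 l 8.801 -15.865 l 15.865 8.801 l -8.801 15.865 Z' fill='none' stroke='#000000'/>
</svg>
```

G21
G90
G00 X158.902 Y150.524
M3 S681
G1 X166.526 Y141.909 F768
G1 X169.866 Y138.811
G1 X168.924 Y141.229
G1 X163.698 Y149.164
G1 X154.189 Y162.615
M5
G00 X54.003 Y92.318
M3 S406
G1 X60.930 Y108.915 F1580
G1 X63.105 Y128.205
G1 X62.071 Y144.672
G1 X59.371 Y152.798
G1 X56.546 Y147.069
M5
G00 X31.351 Y30.571
M3 S406
G1 X32.134 Y29.851 F1580
G1 X42.739 Y32.024
G1 X57.516 Y35.261
G1 X70.815 Y37.733
G1 X76.986 Y37.612
M5
G00 X82.848 Y37.109
M3 S406
G1 X79.117 Y65.292 F1580
G1 X96.407 Y87.858
G1 X124.590 Y91.589
G1 X147.156 Y74.299
G1 X150.887 Y46.116
G1 X133.597 Y23.550
G1 X105.414 Y19.819
G1 X82.848 Y37.109
M5
G00 X130.420 Y120.309
M3 S681
G1 X139.221 Y136.174 F768
G1 X155.086 Y127.373
G1 X146.285 Y111.508
G1 X130.420 Y120.309
M5

Since the viewBox matches the mm dimensions, user units are millimetres directly. The only transform is the Y-flip y_m = 177.519 − y_svg.

Shape 1 is a quadratic bezier drawn with `<path>`. Its stroke #000000 means cut at S681, F768. After flipping Y the toolpath is (158.902,150.524) → (166.526,141.909) → (169.866,138.811) → (168.924,141.229) → (163.698,149.164) → (154.189,162.615).

Shape 2 is a cubic bezier drawn with `<path>`. Its stroke #0000ff means score at S406, F1580. After flipping Y the toolpath is (54.003,92.318) → (60.930,108.915) → (63.105,128.205) → (62.071,144.672) → (59.371,152.798) → (56.546,147.069).

Shape 3 is a cubic bezier drawn with `<path>`. Its stroke #0000ff means score at S406, F1580. After flipping Y the toolpath is (31.351,30.571) → (32.134,29.851) → (42.739,32.024) → (57.516,35.261) → (70.815,37.733) → (76.986,37.612).

Shape 4 is a regular polygon drawn with `<polygon>`. Its stroke #0000ff means score at S406, F1580. After flipping Y the toolpath is (82.848,37.109) → (79.117,65.292) → (96.407,87.858) → (124.590,91.589) → (147.156,74.299) → (150.887,46.116) → (133.597,23.550) → (105.414,19.819) → (82.848,37.109), returning to the start.

Shape 5 is a regular polygon drawn with `<path>`. Its stroke #000000 means cut at S681, F768. After flipping Y the toolpath is (130.420,120.309) → (139.221,136.174) → (155.086,127.373) → (146.285,111.508) → (130.420,120.309), returning to the start.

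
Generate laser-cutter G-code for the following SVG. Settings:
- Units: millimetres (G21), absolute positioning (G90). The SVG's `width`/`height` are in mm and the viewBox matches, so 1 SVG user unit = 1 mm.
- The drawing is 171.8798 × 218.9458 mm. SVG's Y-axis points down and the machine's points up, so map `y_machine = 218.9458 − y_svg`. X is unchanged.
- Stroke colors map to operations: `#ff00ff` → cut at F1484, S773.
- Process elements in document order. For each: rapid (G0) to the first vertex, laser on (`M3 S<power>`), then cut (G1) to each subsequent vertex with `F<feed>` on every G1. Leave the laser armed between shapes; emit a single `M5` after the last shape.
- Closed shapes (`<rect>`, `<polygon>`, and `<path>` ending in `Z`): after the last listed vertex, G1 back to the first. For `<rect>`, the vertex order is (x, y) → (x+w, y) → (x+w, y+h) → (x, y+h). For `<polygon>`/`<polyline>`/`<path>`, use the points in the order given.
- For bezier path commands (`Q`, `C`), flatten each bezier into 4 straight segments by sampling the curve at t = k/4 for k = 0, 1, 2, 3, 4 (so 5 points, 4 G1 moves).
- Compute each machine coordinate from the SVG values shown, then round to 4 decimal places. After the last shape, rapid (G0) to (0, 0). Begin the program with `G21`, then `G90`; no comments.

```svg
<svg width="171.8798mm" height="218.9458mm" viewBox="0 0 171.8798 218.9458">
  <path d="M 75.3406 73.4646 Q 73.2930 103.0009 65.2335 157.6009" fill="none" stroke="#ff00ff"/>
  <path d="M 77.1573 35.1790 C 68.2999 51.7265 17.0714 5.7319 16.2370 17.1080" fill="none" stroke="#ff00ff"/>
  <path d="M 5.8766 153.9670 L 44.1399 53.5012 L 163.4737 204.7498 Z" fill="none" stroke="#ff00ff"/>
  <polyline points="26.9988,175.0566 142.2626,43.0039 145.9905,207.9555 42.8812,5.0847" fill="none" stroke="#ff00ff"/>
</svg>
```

G21
G90
G0 X75.3406 Y145.4812
M3 S773
G1 X73.9411 Y129.1466 F1484
G1 X71.7900 Y109.6790 F1484
G1 X68.8875 Y87.0784 F1484
G1 X65.2335 Y61.3449 F1484
G0 X77.1573 Y183.7668
M3 S773
G1 X64.0191 Y181.2092 F1484
G1 X43.6885 Y190.8630 F1484
G1 X24.8622 Y201.4865 F1484
G1 X16.2370 Y201.8378 F1484
G0 X5.8766 Y64.9788
M3 S773
G1 X44.1399 Y165.4446 F1484
G1 X163.4737 Y14.1960 F1484
G1 X5.8766 Y64.9788 F1484
G0 X26.9988 Y43.8892
M3 S773
G1 X142.2626 Y175.9419 F1484
G1 X145.9905 Y10.9903 F1484
G1 X42.8812 Y213.8611 F1484
M5
G0 X0.0000 Y0.0000

Since the viewBox matches the mm dimensions, user units are millimetres directly. The only transform is the Y-flip y_m = 218.9458 − y_svg.

Shape 1 is a quadratic bezier drawn with `<path>`. Its stroke #ff00ff means cut at S773, F1484. After flipping Y the toolpath is (75.3406,145.4812) → (73.9411,129.1466) → (71.7900,109.6790) → (68.8875,87.0784) → (65.2335,61.3449).

Shape 2 is a cubic bezier drawn with `<path>`. Its stroke #ff00ff means cut at S773, F1484. After flipping Y the toolpath is (77.1573,183.7668) → (64.0191,181.2092) → (43.6885,190.8630) → (24.8622,201.4865) → (16.2370,201.8378).

Shape 3 is a closed polygon drawn with `<path>`. Its stroke #ff00ff means cut at S773, F1484. After flipping Y the toolpath is (5.8766,64.9788) → (44.1399,165.4446) → (163.4737,14.1960) → (5.8766,64.9788), returning to the start.

Shape 4 is a open polyline drawn with `<polyline>`. Its stroke #ff00ff means cut at S773, F1484. After flipping Y the toolpath is (26.9988,43.8892) → (142.2626,175.9419) → (145.9905,10.9903) → (42.8812,213.8611).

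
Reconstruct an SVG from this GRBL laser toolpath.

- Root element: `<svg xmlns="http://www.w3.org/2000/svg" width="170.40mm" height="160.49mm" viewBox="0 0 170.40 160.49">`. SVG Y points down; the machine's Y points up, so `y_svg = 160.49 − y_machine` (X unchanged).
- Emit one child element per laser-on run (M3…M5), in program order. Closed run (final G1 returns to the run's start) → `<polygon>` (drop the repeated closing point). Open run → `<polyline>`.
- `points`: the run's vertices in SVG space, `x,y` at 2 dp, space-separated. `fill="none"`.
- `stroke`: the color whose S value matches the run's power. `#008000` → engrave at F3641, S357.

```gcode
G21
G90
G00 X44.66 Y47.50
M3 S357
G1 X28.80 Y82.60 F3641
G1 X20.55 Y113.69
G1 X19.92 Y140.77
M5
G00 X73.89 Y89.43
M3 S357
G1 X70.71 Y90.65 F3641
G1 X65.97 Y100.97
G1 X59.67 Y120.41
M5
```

<svg xmlns="http://www.w3.org/2000/svg" width="170.40mm" height="160.49mm" viewBox="0 0 170.40 160.49">
  <polyline points="44.66,112.99 28.80,77.89 20.55,46.80 19.92,19.72" fill="none" stroke="#008000"/>
  <polyline points="73.89,71.06 70.71,69.84 65.97,59.52 59.67,40.08" fill="none" stroke="#008000"/>
</svg>

y_svg = 160.49 − y_m. Every run uses S357, so all elements get stroke `#008000` (engrave).

[1] open run; points: 44.66,112.99 28.80,77.89 20.55,46.80 19.92,19.72

[2] open run; points: 73.89,71.06 70.71,69.84 65.97,59.52 59.67,40.08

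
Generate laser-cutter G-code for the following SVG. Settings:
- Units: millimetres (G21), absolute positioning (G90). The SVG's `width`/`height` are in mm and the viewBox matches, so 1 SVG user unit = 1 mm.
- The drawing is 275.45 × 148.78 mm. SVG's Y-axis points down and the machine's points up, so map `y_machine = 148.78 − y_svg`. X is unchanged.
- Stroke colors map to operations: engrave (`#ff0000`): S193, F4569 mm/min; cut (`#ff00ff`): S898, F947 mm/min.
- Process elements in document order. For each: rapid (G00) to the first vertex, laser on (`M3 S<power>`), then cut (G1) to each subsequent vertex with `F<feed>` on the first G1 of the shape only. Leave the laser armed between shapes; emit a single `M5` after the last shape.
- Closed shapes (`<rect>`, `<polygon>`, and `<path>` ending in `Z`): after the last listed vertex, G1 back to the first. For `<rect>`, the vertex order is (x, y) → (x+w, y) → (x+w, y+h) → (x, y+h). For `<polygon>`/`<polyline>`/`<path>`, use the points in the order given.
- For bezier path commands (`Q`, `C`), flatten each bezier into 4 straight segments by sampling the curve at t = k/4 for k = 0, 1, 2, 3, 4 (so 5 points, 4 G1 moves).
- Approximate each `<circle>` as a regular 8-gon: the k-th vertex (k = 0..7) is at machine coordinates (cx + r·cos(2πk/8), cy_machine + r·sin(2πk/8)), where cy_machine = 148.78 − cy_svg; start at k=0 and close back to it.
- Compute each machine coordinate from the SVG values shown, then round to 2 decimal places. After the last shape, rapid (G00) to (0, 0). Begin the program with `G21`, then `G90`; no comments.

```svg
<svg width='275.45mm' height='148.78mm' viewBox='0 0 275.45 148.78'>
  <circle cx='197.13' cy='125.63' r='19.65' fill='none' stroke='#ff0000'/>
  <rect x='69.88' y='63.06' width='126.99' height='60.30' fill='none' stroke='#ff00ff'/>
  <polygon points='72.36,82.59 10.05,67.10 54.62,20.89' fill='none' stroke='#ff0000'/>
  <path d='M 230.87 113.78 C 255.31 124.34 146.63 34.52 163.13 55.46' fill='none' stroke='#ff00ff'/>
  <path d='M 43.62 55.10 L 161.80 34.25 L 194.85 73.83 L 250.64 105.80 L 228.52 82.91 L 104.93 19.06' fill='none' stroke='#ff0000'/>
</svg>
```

G21
G90
G00 X216.78 Y23.15
M3 S193
G1 X211.02 Y37.04 F4569
G1 X197.13 Y42.80
G1 X183.24 Y37.04
G1 X177.48 Y23.15
G1 X183.24 Y9.26
G1 X197.13 Y3.50
G1 X211.02 Y9.26
G1 X216.78 Y23.15
G00 X69.88 Y85.72
M3 S898
G1 X196.87 Y85.72 F947
G1 X196.87 Y25.42
G1 X69.88 Y25.42
G1 X69.88 Y85.72
G00 X72.36 Y66.19
M3 S193
G1 X10.05 Y81.68 F4569
G1 X54.62 Y127.89
G1 X72.36 Y66.19
G00 X230.87 Y35.00
M3 S898
G1 X228.28 Y42.60 F947
G1 X199.98 Y68.05
G1 X170.19 Y91.56
G1 X163.13 Y93.32
G00 X43.62 Y93.68
M3 S193
G1 X161.80 Y114.53 F4569
G1 X194.85 Y74.95
G1 X250.64 Y42.98
G1 X228.52 Y65.87
G1 X104.93 Y129.72
M5
G00 X0.00 Y0.00

viewBox `0 0 275.45 148.78` with mm width/height → 1 unit = 1 mm. Flip: y_m = 148.78 − y_svg.

**Shape 1** — `<circle>` circle, stroke `#ff0000` → engrave (S193, F4569). Machine vertices: (216.78,23.15) → (211.02,37.04) → (197.13,42.80) → (183.24,37.04) → (177.48,23.15) → (183.24,9.26) → (197.13,3.50) → (211.02,9.26) → (216.78,23.15). Closed: final G1 returns to the first vertex.

**Shape 2** — `<rect>` rectangle, stroke `#ff00ff` → cut (S898, F947). Machine vertices: (69.88,85.72) → (196.87,85.72) → (196.87,25.42) → (69.88,25.42) → (69.88,85.72). Closed: final G1 returns to the first vertex.

**Shape 3** — `<polygon>` regular polygon, stroke `#ff0000` → engrave (S193, F4569). Machine vertices: (72.36,66.19) → (10.05,81.68) → (54.62,127.89) → (72.36,66.19). Closed: final G1 returns to the first vertex.

**Shape 4** — `<path>` cubic bezier, stroke `#ff00ff` → cut (S898, F947). Control points (SVG): P0=(230.87,113.78), P1=(255.31,124.34), P2=(146.63,34.52), P3=(163.13,55.46); sampled at t=k/4. Machine vertices: (230.87,35.00) → (228.28,42.60) → (199.98,68.05) → (170.19,91.56) → (163.13,93.32). Open path.

**Shape 5** — `<path>` open polyline, stroke `#ff0000` → engrave (S193, F4569). Machine vertices: (43.62,93.68) → (161.80,114.53) → (194.85,74.95) → (250.64,42.98) → (228.52,65.87) → (104.93,129.72). Open path.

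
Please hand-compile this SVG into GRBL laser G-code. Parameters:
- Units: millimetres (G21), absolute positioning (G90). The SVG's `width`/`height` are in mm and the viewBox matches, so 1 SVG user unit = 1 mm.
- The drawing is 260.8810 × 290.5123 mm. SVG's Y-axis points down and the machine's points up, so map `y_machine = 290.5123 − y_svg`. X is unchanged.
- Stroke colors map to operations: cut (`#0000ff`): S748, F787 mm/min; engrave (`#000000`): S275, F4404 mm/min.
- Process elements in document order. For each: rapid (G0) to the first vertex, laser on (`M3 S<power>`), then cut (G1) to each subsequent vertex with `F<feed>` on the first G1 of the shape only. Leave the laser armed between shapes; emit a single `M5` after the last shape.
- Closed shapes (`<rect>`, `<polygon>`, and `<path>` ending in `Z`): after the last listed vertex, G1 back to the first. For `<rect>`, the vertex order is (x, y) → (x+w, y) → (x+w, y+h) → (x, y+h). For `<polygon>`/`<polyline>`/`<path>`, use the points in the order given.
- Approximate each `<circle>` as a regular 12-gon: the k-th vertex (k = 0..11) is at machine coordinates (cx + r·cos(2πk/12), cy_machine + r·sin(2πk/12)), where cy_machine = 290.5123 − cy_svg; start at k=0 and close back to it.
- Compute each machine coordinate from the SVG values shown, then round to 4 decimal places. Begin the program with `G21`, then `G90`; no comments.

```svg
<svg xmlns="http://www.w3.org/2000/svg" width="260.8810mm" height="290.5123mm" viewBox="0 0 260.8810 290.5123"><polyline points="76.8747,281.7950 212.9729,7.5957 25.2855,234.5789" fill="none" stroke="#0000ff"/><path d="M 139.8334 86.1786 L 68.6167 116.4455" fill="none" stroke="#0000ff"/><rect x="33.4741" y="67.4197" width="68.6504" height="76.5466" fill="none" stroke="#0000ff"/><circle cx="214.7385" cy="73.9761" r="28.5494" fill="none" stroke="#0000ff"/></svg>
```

viewBox `0 0 260.8810 290.5123` with mm width/height → 1 unit = 1 mm. Flip: y_m = 290.5123 − y_svg.

**Shape 1** — `<polyline>` open polyline, stroke `#0000ff` → cut (S748, F787). Machine vertices: (76.8747,8.7173) → (212.9729,282.9166) → (25.2855,55.9334). Open path.

**Shape 2** — `<path>` line segment, stroke `#0000ff` → cut (S748, F787). Machine vertices: (139.8334,204.3337) → (68.6167,174.0668). Open path.

**Shape 3** — `<rect>` rectangle, stroke `#0000ff` → cut (S748, F787). Machine vertices: (33.4741,223.0926) → (102.1245,223.0926) → (102.1245,146.5460) → (33.4741,146.5460) → (33.4741,223.0926). Closed: final G1 returns to the first vertex.

**Shape 4** — `<circle>` circle, stroke `#0000ff` → cut (S748, F787). Machine vertices: (243.2879,216.5362) → (239.4630,230.8109) → (229.0132,241.2607) → (214.7385,245.0856) → (200.4638,241.2607) → (190.0140,230.8109) → (186.1891,216.5362) → (190.0140,202.2615) → (200.4638,191.8117) → (214.7385,187.9868) → (229.0132,191.8117) → (239.4630,202.2615) → (243.2879,216.5362). Closed: final G1 returns to the first vertex.

G21
G90
G0 X76.8747 Y8.7173
M3 S748
G1 X212.9729 Y282.9166 F787
G1 X25.2855 Y55.9334
G0 X139.8334 Y204.3337
M3 S748
G1 X68.6167 Y174.0668 F787
G0 X33.4741 Y223.0926
M3 S748
G1 X102.1245 Y223.0926 F787
G1 X102.1245 Y146.5460
G1 X33.4741 Y146.5460
G1 X33.4741 Y223.0926
G0 X243.2879 Y216.5362
M3 S748
G1 X239.4630 Y230.8109 F787
G1 X229.0132 Y241.2607
G1 X214.7385 Y245.0856
G1 X200.4638 Y241.2607
G1 X190.0140 Y230.8109
G1 X186.1891 Y216.5362
G1 X190.0140 Y202.2615
G1 X200.4638 Y191.8117
G1 X214.7385 Y187.9868
G1 X229.0132 Y191.8117
G1 X239.4630 Y202.2615
G1 X243.2879 Y216.5362
M5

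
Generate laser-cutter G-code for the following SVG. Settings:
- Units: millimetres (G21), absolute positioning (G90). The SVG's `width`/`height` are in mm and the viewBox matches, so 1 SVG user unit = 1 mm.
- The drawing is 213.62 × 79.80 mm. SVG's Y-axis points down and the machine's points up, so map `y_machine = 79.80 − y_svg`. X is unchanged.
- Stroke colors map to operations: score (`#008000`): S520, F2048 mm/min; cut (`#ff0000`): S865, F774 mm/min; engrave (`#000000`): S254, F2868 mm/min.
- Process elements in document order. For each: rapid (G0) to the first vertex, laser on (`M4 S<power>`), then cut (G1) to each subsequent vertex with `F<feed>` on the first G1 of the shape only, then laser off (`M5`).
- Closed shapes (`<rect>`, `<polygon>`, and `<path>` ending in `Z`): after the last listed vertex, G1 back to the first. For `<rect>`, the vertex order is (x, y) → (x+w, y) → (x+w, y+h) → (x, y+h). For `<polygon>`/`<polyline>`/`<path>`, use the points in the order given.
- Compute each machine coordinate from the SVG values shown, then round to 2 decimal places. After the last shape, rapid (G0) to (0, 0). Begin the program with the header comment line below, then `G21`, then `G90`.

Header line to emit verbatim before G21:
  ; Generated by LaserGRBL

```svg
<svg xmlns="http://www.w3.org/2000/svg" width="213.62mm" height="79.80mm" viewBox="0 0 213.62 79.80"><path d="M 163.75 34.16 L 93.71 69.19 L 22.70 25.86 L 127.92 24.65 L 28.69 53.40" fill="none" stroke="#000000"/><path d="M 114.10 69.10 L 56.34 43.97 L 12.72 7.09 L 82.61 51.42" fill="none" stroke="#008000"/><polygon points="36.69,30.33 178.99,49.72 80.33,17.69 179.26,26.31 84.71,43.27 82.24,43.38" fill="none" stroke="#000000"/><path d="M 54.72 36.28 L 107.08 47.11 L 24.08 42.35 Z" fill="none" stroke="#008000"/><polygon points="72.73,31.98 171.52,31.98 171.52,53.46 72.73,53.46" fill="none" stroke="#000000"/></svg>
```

Since the viewBox matches the mm dimensions, user units are millimetres directly. The only transform is the Y-flip y_m = 79.80 − y_svg.

Shape 1 is a open polyline drawn with `<path>`. Its stroke #000000 means engrave at S254, F2868. After flipping Y the toolpath is (163.75,45.64) → (93.71,10.61) → (22.70,53.94) → (127.92,55.15) → (28.69,26.40).

Shape 2 is a open polyline drawn with `<path>`. Its stroke #008000 means score at S520, F2048. After flipping Y the toolpath is (114.10,10.70) → (56.34,35.83) → (12.72,72.71) → (82.61,28.38).

Shape 3 is a closed polygon drawn with `<polygon>`. Its stroke #000000 means engrave at S254, F2868. After flipping Y the toolpath is (36.69,49.47) → (178.99,30.08) → (80.33,62.11) → (179.26,53.49) → (84.71,36.53) → (82.24,36.42) → (36.69,49.47), returning to the start.

Shape 4 is a closed polygon drawn with `<path>`. Its stroke #008000 means score at S520, F2048. After flipping Y the toolpath is (54.72,43.52) → (107.08,32.69) → (24.08,37.45) → (54.72,43.52), returning to the start.

Shape 5 is a rectangle drawn with `<polygon>`. Its stroke #000000 means engrave at S254, F2868. After flipping Y the toolpath is (72.73,47.82) → (171.52,47.82) → (171.52,26.34) → (72.73,26.34) → (72.73,47.82), returning to the start.

; Generated by LaserGRBL
G21
G90
G0 X163.75 Y45.64
M4 S254
G1 X93.71 Y10.61 F2868
G1 X22.70 Y53.94
G1 X127.92 Y55.15
G1 X28.69 Y26.40
M5
G0 X114.10 Y10.70
M4 S520
G1 X56.34 Y35.83 F2048
G1 X12.72 Y72.71
G1 X82.61 Y28.38
M5
G0 X36.69 Y49.47
M4 S254
G1 X178.99 Y30.08 F2868
G1 X80.33 Y62.11
G1 X179.26 Y53.49
G1 X84.71 Y36.53
G1 X82.24 Y36.42
G1 X36.69 Y49.47
M5
G0 X54.72 Y43.52
M4 S520
G1 X107.08 Y32.69 F2048
G1 X24.08 Y37.45
G1 X54.72 Y43.52
M5
G0 X72.73 Y47.82
M4 S254
G1 X171.52 Y47.82 F2868
G1 X171.52 Y26.34
G1 X72.73 Y26.34
G1 X72.73 Y47.82
M5
G0 X0.00 Y0.00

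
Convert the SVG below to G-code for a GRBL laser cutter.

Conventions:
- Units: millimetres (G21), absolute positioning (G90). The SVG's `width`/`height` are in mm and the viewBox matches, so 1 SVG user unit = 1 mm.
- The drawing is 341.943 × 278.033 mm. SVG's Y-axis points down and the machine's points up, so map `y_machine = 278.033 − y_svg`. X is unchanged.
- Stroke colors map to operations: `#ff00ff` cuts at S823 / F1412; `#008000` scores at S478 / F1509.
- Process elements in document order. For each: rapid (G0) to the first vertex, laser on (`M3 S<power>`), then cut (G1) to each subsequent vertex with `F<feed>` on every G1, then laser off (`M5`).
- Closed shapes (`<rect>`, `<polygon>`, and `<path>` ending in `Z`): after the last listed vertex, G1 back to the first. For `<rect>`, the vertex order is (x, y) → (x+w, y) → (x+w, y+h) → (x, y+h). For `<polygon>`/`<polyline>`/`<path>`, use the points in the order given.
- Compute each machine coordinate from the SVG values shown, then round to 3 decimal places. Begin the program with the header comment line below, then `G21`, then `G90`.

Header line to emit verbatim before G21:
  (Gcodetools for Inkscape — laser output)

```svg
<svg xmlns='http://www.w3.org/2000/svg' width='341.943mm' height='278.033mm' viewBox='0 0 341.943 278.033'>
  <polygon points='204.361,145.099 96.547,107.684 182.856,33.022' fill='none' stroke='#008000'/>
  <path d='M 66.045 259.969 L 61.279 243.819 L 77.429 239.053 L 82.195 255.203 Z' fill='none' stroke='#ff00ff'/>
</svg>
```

Since the viewBox matches the mm dimensions, user units are millimetres directly. The only transform is the Y-flip y_m = 278.033 − y_svg.

Shape 1 is a regular polygon drawn with `<polygon>`. Its stroke #008000 means score at S478, F1509. After flipping Y the toolpath is (204.361,132.934) → (96.547,170.349) → (182.856,245.011) → (204.361,132.934), returning to the start.

Shape 2 is a regular polygon drawn with `<path>`. Its stroke #ff00ff means cut at S823, F1412. After flipping Y the toolpath is (66.045,18.064) → (61.279,34.214) → (77.429,38.980) → (82.195,22.830) → (66.045,18.064), returning to the start.

(Gcodetools for Inkscape — laser output)
G21
G90
G0 X204.361 Y132.934
M3 S478
G1 X96.547 Y170.349 F1509
G1 X182.856 Y245.011 F1509
G1 X204.361 Y132.934 F1509
M5
G0 X66.045 Y18.064
M3 S823
G1 X61.279 Y34.214 F1412
G1 X77.429 Y38.980 F1412
G1 X82.195 Y22.830 F1412
G1 X66.045 Y18.064 F1412
M5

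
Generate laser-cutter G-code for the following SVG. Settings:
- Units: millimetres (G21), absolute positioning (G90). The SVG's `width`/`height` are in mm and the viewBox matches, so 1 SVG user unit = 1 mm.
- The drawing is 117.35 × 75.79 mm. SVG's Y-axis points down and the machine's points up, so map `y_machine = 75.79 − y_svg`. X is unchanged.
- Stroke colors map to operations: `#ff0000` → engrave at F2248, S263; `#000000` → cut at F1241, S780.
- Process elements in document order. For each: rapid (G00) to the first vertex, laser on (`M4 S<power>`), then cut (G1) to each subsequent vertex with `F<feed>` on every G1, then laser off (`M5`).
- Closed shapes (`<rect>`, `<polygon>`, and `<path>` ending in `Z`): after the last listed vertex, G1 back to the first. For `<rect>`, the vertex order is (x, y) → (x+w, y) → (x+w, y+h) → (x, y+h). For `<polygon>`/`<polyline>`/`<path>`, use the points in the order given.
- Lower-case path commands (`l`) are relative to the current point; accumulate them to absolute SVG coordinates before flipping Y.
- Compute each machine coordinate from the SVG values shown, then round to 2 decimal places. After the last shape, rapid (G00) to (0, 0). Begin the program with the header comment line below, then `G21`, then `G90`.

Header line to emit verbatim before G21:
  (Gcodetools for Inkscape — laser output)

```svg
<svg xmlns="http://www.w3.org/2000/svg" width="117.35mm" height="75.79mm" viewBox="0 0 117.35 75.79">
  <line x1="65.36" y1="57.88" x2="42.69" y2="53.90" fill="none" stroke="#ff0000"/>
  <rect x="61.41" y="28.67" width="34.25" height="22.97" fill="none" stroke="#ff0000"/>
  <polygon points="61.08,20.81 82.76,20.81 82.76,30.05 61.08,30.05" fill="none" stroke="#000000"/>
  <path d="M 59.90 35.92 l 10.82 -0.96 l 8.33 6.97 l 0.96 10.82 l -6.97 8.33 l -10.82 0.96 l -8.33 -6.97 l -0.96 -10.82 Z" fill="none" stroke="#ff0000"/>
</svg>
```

(Gcodetools for Inkscape — laser output)
G21
G90
G00 X65.36 Y17.91
M4 S263
G1 X42.69 Y21.89 F2248
M5
G00 X61.41 Y47.12
M4 S263
G1 X95.66 Y47.12 F2248
G1 X95.66 Y24.15 F2248
G1 X61.41 Y24.15 F2248
G1 X61.41 Y47.12 F2248
M5
G00 X61.08 Y54.98
M4 S780
G1 X82.76 Y54.98 F1241
G1 X82.76 Y45.74 F1241
G1 X61.08 Y45.74 F1241
G1 X61.08 Y54.98 F1241
M5
G00 X59.90 Y39.87
M4 S263
G1 X70.72 Y40.83 F2248
G1 X79.05 Y33.86 F2248
G1 X80.01 Y23.04 F2248
G1 X73.04 Y14.71 F2248
G1 X62.22 Y13.75 F2248
G1 X53.89 Y20.72 F2248
G1 X52.93 Y31.54 F2248
G1 X59.90 Y39.87 F2248
M5
G00 X0.00 Y0.00

Since the viewBox matches the mm dimensions, user units are millimetres directly. The only transform is the Y-flip y_m = 75.79 − y_svg.

Shape 1 is a line segment drawn with `<line>`. Its stroke #ff0000 means engrave at S263, F2248. After flipping Y the toolpath is (65.36,17.91) → (42.69,21.89).

Shape 2 is a rectangle drawn with `<rect>`. Its stroke #ff0000 means engrave at S263, F2248. After flipping Y the toolpath is (61.41,47.12) → (95.66,47.12) → (95.66,24.15) → (61.41,24.15) → (61.41,47.12), returning to the start.

Shape 3 is a rectangle drawn with `<polygon>`. Its stroke #000000 means cut at S780, F1241. After flipping Y the toolpath is (61.08,54.98) → (82.76,54.98) → (82.76,45.74) → (61.08,45.74) → (61.08,54.98), returning to the start.

Shape 4 is a regular polygon drawn with `<path>`. Its stroke #ff0000 means engrave at S263, F2248. After flipping Y the toolpath is (59.90,39.87) → (70.72,40.83) → (79.05,33.86) → (80.01,23.04) → (73.04,14.71) → (62.22,13.75) → (53.89,20.72) → (52.93,31.54) → (59.90,39.87), returning to the start.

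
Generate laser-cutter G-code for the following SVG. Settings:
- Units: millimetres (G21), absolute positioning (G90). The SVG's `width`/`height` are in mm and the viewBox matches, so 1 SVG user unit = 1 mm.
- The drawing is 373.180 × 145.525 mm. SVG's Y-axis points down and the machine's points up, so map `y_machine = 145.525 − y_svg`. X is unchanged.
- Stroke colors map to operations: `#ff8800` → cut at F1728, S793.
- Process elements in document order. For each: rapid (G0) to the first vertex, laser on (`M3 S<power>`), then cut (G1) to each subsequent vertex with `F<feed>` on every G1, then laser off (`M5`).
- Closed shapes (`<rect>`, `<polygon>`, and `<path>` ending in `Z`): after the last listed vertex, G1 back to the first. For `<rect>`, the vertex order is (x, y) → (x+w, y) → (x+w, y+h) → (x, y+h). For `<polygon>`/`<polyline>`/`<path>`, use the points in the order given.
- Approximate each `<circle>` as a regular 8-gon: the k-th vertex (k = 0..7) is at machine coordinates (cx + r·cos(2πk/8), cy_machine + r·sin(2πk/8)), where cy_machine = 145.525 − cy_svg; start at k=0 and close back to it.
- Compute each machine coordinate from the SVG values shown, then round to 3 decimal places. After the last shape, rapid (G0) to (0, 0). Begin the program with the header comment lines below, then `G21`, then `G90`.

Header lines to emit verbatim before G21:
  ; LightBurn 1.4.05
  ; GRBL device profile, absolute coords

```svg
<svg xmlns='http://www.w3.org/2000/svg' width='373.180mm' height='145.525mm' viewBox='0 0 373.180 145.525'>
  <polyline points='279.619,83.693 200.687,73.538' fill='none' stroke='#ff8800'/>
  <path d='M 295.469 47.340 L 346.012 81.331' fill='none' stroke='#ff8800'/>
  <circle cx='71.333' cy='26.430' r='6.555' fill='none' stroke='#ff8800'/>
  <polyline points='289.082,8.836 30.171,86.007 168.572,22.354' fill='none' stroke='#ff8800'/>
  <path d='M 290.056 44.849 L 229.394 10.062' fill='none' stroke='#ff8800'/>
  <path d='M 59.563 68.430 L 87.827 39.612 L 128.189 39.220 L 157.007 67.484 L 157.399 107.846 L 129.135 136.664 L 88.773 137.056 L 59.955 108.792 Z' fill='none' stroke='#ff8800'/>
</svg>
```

; LightBurn 1.4.05
; GRBL device profile, absolute coords
G21
G90
G0 X279.619 Y61.832
M3 S793
G1 X200.687 Y71.987 F1728
M5
G0 X295.469 Y98.185
M3 S793
G1 X346.012 Y64.194 F1728
M5
G0 X77.888 Y119.095
M3 S793
G1 X75.968 Y123.730 F1728
G1 X71.333 Y125.650 F1728
G1 X66.698 Y123.730 F1728
G1 X64.778 Y119.095 F1728
G1 X66.698 Y114.460 F1728
G1 X71.333 Y112.540 F1728
G1 X75.968 Y114.460 F1728
G1 X77.888 Y119.095 F1728
M5
G0 X289.082 Y136.689
M3 S793
G1 X30.171 Y59.518 F1728
G1 X168.572 Y123.171 F1728
M5
G0 X290.056 Y100.676
M3 S793
G1 X229.394 Y135.463 F1728
M5
G0 X59.563 Y77.095
M3 S793
G1 X87.827 Y105.913 F1728
G1 X128.189 Y106.305 F1728
G1 X157.007 Y78.041 F1728
G1 X157.399 Y37.679 F1728
G1 X129.135 Y8.861 F1728
G1 X88.773 Y8.469 F1728
G1 X59.955 Y36.733 F1728
G1 X59.563 Y77.095 F1728
M5
G0 X0.000 Y0.000

Since the viewBox matches the mm dimensions, user units are millimetres directly. The only transform is the Y-flip y_m = 145.525 − y_svg.

Shape 1 is a line segment drawn with `<polyline>`. Its stroke #ff8800 means cut at S793, F1728. After flipping Y the toolpath is (279.619,61.832) → (200.687,71.987).

Shape 2 is a line segment drawn with `<path>`. Its stroke #ff8800 means cut at S793, F1728. After flipping Y the toolpath is (295.469,98.185) → (346.012,64.194).

Shape 3 is a circle drawn with `<circle>`. Its stroke #ff8800 means cut at S793, F1728. After flipping Y the toolpath is (77.888,119.095) → (75.968,123.730) → (71.333,125.650) → (66.698,123.730) → (64.778,119.095) → (66.698,114.460) → (71.333,112.540) → (75.968,114.460) → (77.888,119.095), returning to the start.

Shape 4 is a open polyline drawn with `<polyline>`. Its stroke #ff8800 means cut at S793, F1728. After flipping Y the toolpath is (289.082,136.689) → (30.171,59.518) → (168.572,123.171).

Shape 5 is a line segment drawn with `<path>`. Its stroke #ff8800 means cut at S793, F1728. After flipping Y the toolpath is (290.056,100.676) → (229.394,135.463).

Shape 6 is a regular polygon drawn with `<path>`. Its stroke #ff8800 means cut at S793, F1728. After flipping Y the toolpath is (59.563,77.095) → (87.827,105.913) → (128.189,106.305) → (157.007,78.041) → (157.399,37.679) → (129.135,8.861) → (88.773,8.469) → (59.955,36.733) → (59.563,77.095), returning to the start.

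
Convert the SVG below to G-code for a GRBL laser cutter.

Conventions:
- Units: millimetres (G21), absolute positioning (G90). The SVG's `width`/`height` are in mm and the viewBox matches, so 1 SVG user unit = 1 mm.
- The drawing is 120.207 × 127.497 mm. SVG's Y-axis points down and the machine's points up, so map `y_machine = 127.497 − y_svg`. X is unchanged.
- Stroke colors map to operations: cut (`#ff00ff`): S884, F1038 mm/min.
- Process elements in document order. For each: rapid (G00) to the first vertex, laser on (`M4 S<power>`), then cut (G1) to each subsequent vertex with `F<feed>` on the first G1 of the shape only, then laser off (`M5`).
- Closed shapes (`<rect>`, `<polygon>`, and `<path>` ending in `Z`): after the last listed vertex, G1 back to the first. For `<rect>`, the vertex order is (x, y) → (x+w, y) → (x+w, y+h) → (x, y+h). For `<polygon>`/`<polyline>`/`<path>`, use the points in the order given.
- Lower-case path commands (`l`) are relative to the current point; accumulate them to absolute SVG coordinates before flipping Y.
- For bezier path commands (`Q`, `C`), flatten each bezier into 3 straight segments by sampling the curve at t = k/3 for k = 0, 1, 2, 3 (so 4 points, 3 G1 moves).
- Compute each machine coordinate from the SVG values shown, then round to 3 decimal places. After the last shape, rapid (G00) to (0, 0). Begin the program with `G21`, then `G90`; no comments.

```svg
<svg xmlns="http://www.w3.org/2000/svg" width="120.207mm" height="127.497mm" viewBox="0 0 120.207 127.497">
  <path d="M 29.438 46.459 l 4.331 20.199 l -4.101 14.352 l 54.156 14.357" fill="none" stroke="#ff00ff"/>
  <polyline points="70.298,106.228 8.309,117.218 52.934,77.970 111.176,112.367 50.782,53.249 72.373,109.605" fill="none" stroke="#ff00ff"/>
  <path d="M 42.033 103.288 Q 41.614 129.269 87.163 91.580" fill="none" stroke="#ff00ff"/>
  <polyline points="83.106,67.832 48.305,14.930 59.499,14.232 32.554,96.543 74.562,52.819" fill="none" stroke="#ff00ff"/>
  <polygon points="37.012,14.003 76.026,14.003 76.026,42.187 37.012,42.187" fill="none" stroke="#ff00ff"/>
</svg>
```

G21
G90
G00 X29.438 Y81.038
M4 S884
G1 X33.769 Y60.839 F1038
G1 X29.668 Y46.487
G1 X83.824 Y32.130
M5
G00 X70.298 Y21.269
M4 S884
G1 X8.309 Y10.279 F1038
G1 X52.934 Y49.527
G1 X111.176 Y15.130
G1 X50.782 Y74.248
G1 X72.373 Y17.892
M5
G00 X42.033 Y24.209
M4 S884
G1 X46.861 Y13.963 F1038
G1 X61.905 Y17.865
G1 X87.163 Y35.917
M5
G00 X83.106 Y59.665
M4 S884
G1 X48.305 Y112.567 F1038
G1 X59.499 Y113.265
G1 X32.554 Y30.954
G1 X74.562 Y74.678
M5
G00 X37.012 Y113.494
M4 S884
G1 X76.026 Y113.494 F1038
G1 X76.026 Y85.310
G1 X37.012 Y85.310
G1 X37.012 Y113.494
M5
G00 X0.000 Y0.000

1 u = 1 mm; y_m = 127.497 − y.

[1] `<path>` open polyline, #ff00ff→cut S884 F1038: (29.438,81.038) → (33.769,60.839) → (29.668,46.487) → (83.824,32.130)

[2] `<polyline>` open polyline, #ff00ff→cut S884 F1038: (70.298,21.269) → (8.309,10.279) → (52.934,49.527) → (111.176,15.130) → (50.782,74.248) → (72.373,17.892)

[3] `<path>` quadratic bezier, #ff00ff→cut S884 F1038: (42.033,24.209) → (46.861,13.963) → (61.905,17.865) → (87.163,35.917)

[4] `<polyline>` open polyline, #ff00ff→cut S884 F1038: (83.106,59.665) → (48.305,112.567) → (59.499,113.265) → (32.554,30.954) → (74.562,74.678)

[5] `<polygon>` rectangle, #ff00ff→cut S884 F1038: (37.012,113.494) → (76.026,113.494) → (76.026,85.310) → (37.012,85.310) → (37.012,113.494) (closed)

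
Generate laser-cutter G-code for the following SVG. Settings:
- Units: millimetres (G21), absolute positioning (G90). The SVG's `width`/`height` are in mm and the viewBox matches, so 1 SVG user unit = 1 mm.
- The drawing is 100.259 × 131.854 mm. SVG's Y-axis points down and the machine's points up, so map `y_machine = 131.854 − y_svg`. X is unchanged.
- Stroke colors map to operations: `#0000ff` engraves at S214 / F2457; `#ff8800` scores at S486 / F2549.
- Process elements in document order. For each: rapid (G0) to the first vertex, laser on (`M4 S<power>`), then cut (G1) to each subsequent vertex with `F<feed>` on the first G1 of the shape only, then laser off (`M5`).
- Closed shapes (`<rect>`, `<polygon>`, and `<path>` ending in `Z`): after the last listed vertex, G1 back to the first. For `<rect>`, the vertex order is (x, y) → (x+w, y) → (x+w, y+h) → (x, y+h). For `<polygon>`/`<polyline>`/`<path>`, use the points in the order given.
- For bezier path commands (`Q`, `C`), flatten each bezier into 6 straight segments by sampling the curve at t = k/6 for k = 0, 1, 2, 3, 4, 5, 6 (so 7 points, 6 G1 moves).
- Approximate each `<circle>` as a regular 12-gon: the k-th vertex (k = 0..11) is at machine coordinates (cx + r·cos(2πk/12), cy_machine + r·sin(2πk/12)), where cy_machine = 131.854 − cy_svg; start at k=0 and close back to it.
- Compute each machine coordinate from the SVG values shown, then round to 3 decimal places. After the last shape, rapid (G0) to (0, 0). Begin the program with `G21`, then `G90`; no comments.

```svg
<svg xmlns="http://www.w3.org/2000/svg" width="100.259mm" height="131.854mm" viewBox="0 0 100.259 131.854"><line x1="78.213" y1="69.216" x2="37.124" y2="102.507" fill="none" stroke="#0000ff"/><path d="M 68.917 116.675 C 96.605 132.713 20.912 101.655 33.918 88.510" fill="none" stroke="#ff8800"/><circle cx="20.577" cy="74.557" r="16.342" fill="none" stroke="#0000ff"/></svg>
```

1 u = 1 mm; y_m = 131.854 − y.

[1] `<line>` line segment, #0000ff→engrave S214 F2457: (78.213,62.638) → (37.124,29.347)

[2] `<path>` cubic bezier, #ff8800→score S486 F2549: (68.917,15.179) → (75.035,10.784) → (69.259,12.432) → (56.923,18.318) → (43.364,26.636) → (33.917,35.580) → (33.918,43.344)

[3] `<circle>` circle, #0000ff→engrave S214 F2457: (36.919,57.297) → (34.730,65.468) → (28.748,71.450) → (20.577,73.639) → (12.406,71.450) → (6.424,65.468) → (4.235,57.297) → (6.424,49.126) → (12.406,43.144) → (20.577,40.955) → (28.748,43.144) → (34.730,49.126) → (36.919,57.297) (closed)

G21
G90
G0 X78.213 Y62.638
M4 S214
G1 X37.124 Y29.347 F2457
M5
G0 X68.917 Y15.179
M4 S486
G1 X75.035 Y10.784 F2549
G1 X69.259 Y12.432
G1 X56.923 Y18.318
G1 X43.364 Y26.636
G1 X33.917 Y35.580
G1 X33.918 Y43.344
M5
G0 X36.919 Y57.297
M4 S214
G1 X34.730 Y65.468 F2457
G1 X28.748 Y71.450
G1 X20.577 Y73.639
G1 X12.406 Y71.450
G1 X6.424 Y65.468
G1 X4.235 Y57.297
G1 X6.424 Y49.126
G1 X12.406 Y43.144
G1 X20.577 Y40.955
G1 X28.748 Y43.144
G1 X34.730 Y49.126
G1 X36.919 Y57.297
M5
G0 X0.000 Y0.000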